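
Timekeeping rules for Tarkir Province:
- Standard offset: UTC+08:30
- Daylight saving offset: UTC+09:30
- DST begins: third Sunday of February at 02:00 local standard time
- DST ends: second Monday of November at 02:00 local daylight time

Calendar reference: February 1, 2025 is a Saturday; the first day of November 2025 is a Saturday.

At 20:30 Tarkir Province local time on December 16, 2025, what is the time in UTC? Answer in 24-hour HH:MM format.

1 February 2025 is a Saturday, so the first Sunday is February 2 and the third is February 16.
1 November 2025 is a Saturday, so the first Monday is November 3 and the second is November 10.
Daylight saving runs 16 February – 10 November; December 16, 2025 is outside that window, so Tarkir Province is on standard time at UTC+08:30.
20:30 local − 8h30m = 12:00 UTC.

12:00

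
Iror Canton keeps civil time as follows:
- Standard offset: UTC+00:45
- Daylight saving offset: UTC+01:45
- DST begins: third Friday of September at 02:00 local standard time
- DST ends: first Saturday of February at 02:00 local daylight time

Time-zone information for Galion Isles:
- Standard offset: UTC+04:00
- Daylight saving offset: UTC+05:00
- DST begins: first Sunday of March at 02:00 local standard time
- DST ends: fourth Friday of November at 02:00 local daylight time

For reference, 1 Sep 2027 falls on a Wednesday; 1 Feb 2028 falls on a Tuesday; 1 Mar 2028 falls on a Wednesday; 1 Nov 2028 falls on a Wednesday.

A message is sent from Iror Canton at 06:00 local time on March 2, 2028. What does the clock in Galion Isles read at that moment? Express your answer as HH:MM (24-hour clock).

09:15

1 September 2027 is a Wednesday, so the first Friday is September 3 and the third is September 17.
1 February 2028 is a Tuesday, so the first Saturday is February 5.
March 2, 2028 does not fall between 17 September 2027 and 5 February 2028, so daylight saving is not in effect and Iror Canton is at UTC+00:45.
06:00 Iror Canton − 0h45m = 05:15 UTC.
1 March 2028 is a Wednesday, so the first Sunday is March 5.
1 November 2028 is a Wednesday, so the first Friday is November 3 and the fourth is November 24.
At the standard offset (UTC+04:00), 05:15 UTC + 4h = 09:15 Galion Isles standard time.
The standard-time date in Galion Isles, March 2, 2028, does not fall between 5 March and 24 November, so daylight saving is not in effect and Galion Isles is at UTC+04:00.
05:15 UTC + 4h = 09:15 Galion Isles.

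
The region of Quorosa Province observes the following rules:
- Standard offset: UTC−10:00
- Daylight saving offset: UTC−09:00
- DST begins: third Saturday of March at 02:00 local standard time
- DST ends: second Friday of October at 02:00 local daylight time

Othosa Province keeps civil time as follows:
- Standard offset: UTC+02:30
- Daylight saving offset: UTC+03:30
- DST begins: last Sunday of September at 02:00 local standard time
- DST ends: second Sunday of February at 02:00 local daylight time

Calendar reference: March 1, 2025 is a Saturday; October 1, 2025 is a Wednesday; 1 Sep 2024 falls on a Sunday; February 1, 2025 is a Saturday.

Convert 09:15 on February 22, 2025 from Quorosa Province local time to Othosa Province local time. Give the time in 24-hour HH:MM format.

1 March 2025 is a Saturday, so the first Saturday is March 1 and the third is March 15.
1 October 2025 is a Wednesday, so the first Friday is October 3 and the second is October 10.
February 22, 2025 does not fall between 15 March and 10 October, so daylight saving is not in effect and Quorosa Province is at UTC−10:00.
09:15 Quorosa Province + 10h = 19:15 UTC.
1 September 2024 is a Sunday, so Sundays fall on 1, 8, 15, 22, 29; the last is September 29.
1 February 2025 is a Saturday, so the first Sunday is February 2 and the second is February 9.
At the standard offset (UTC+02:30), 19:15 UTC + 2h30m = 21:45 Othosa Province standard time.
The standard-time date in Othosa Province, February 22, 2025, is outside the daylight-saving period (29 September 2024 – 9 February 2025), so Othosa Province is on standard time, UTC+02:30.
19:15 UTC + 2h30m = 21:45 Othosa Province.

21:45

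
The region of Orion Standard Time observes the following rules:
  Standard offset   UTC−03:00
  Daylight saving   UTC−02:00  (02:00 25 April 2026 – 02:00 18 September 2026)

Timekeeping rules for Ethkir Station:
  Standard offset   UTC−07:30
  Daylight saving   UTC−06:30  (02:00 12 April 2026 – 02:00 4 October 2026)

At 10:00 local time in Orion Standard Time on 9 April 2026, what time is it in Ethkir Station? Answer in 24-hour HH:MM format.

Daylight saving runs 25 April – 18 September; 9 April 2026 is outside that window, so Orion Standard Time is on standard time at UTC−03:00.
10:00 Orion Standard Time + 3h = 13:00 UTC.
At the standard offset (UTC−07:30), 13:00 UTC − 7h30m = 05:30 Ethkir Station standard time.
The standard-time date in Ethkir Station, 9 April 2026, does not fall between 12 April and 4 October, so daylight saving is not in effect and Ethkir Station is at UTC−07:30.
13:00 UTC − 7h30m = 05:30 Ethkir Station.

05:30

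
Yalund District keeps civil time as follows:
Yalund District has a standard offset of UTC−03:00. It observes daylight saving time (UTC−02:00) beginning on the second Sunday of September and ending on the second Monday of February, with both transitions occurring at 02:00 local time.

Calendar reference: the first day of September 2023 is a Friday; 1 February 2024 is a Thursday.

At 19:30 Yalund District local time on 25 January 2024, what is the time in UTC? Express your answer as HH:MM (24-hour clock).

1 September 2023 is a Friday, so the first Sunday is September 3 and the second is September 10.
1 February 2024 is a Thursday, so the first Monday is February 5 and the second is February 12.
Daylight saving runs 10 September 2023 – 12 February 2024; 25 January 2024 is inside that window, so Yalund District is at UTC−02:00.
19:30 local + 2h = 21:30 UTC.

21:30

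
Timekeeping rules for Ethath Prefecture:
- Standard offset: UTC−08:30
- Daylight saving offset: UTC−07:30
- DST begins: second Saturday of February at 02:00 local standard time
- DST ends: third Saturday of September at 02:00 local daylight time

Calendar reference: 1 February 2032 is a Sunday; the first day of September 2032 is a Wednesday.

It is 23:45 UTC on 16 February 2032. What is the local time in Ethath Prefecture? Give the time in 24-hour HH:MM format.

16:15

1 February 2032 is a Sunday, so the first Saturday is February 7 and the second is February 14.
1 September 2032 is a Wednesday, so the first Saturday is September 4 and the third is September 18.
At the standard offset (UTC−08:30), 23:45 UTC − 8h30m = 15:15 Ethath Prefecture standard time.
The standard-time date in Ethath Prefecture, 16 February 2032, falls between 14 February and 18 September, so daylight saving is in effect and Ethath Prefecture is at UTC−07:30.
23:45 UTC − 7h30m = 16:15 local.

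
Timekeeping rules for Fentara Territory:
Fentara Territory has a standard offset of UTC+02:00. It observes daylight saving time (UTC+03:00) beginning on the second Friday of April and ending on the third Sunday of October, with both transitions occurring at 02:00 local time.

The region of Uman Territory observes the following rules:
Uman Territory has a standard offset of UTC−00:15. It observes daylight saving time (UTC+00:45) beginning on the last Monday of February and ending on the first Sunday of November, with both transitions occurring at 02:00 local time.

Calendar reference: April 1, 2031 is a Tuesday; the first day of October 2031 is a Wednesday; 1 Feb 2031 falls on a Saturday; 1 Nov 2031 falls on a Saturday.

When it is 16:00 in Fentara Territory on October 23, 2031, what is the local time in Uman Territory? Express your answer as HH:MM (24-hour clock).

14:45

1 April 2031 is a Tuesday, so the first Friday is April 4 and the second is April 11.
1 October 2031 is a Wednesday, so the first Sunday is October 5 and the third is October 19.
Daylight saving runs 11 April – 19 October; October 23, 2031 is outside that window, so Fentara Territory is on standard time at UTC+02:00.
16:00 Fentara Territory − 2h = 14:00 UTC.
1 February 2031 is a Saturday, so Mondays fall on 3, 10, 17, 24; the last is February 24.
1 November 2031 is a Saturday, so the first Sunday is November 2.
At the standard offset (UTC−00:15), 14:00 UTC − 0h15m = 13:45 Uman Territory standard time.
The standard-time date in Uman Territory, October 23, 2031, falls between 24 February and 2 November, so daylight saving is in effect and Uman Territory is at UTC+00:45.
14:00 UTC + 0h45m = 14:45 Uman Territory.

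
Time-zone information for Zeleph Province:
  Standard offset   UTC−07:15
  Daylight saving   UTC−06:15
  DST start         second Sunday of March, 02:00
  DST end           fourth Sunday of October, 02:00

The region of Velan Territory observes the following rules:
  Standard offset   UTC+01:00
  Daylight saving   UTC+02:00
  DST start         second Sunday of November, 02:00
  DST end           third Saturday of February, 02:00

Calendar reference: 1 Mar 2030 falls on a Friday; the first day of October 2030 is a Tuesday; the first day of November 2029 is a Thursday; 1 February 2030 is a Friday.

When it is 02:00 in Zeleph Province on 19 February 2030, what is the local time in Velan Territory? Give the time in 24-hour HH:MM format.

10:15

1 March 2030 is a Friday, so the first Sunday is March 3 and the second is March 10.
1 October 2030 is a Tuesday, so the first Sunday is October 6 and the fourth is October 27.
19 February 2030 does not fall between 10 March and 27 October, so daylight saving is not in effect and Zeleph Province is at UTC−07:15.
02:00 Zeleph Province + 7h15m = 09:15 UTC.
1 November 2029 is a Thursday, so the first Sunday is November 4 and the second is November 11.
1 February 2030 is a Friday, so the first Saturday is February 2 and the third is February 16.
At the standard offset (UTC+01:00), 09:15 UTC + 1h = 10:15 Velan Territory standard time.
The standard-time date in Velan Territory, 19 February 2030, does not fall between 11 November 2029 and 16 February 2030, so daylight saving is not in effect and Velan Territory is at UTC+01:00.
09:15 UTC + 1h = 10:15 Velan Territory.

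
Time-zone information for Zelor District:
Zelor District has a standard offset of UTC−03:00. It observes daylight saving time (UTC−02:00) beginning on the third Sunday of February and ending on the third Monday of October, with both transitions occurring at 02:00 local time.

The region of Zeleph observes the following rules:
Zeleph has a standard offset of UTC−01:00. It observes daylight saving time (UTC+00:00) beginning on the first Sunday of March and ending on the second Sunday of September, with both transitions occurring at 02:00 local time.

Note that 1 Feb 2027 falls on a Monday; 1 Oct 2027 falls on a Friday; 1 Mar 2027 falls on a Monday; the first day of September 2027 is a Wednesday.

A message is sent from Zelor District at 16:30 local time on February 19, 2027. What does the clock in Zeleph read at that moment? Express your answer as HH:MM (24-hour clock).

18:30

1 February 2027 is a Monday, so the first Sunday is February 7 and the third is February 21.
1 October 2027 is a Friday, so the first Monday is October 4 and the third is October 18.
Daylight saving runs 21 February – 18 October; February 19, 2027 is outside that window, so Zelor District is on standard time at UTC−03:00.
16:30 Zelor District + 3h = 19:30 UTC.
1 March 2027 is a Monday, so the first Sunday is March 7.
1 September 2027 is a Wednesday, so the first Sunday is September 5 and the second is September 12.
At the standard offset (UTC−01:00), 19:30 UTC − 1h = 18:30 Zeleph standard time.
The standard-time date in Zeleph, February 19, 2027, is outside the daylight-saving period (7 March – 12 September), so Zeleph is on standard time, UTC−01:00.
19:30 UTC − 1h = 18:30 Zeleph.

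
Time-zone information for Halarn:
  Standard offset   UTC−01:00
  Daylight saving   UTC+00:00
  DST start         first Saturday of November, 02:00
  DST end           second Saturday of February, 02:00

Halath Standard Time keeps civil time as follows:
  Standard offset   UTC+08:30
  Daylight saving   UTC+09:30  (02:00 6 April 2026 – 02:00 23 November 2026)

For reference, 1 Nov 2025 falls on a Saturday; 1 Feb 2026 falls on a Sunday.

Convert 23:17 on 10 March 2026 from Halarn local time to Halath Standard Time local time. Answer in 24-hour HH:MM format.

08:47

1 November 2025 is a Saturday, so the first Saturday is November 1.
1 February 2026 is a Sunday, so the first Saturday is February 7 and the second is February 14.
10 March 2026 is outside the daylight-saving period (1 November 2025 – 14 February 2026), so Halarn is on standard time, UTC−01:00.
23:17 Halarn + 1h = 00:17 UTC (rolling into the next day, 11 March 2026).
At the standard offset (UTC+08:30), 00:17 UTC + 8h30m = 08:47 Halath Standard Time standard time.
The standard-time date in Halath Standard Time, 11 March 2026, does not fall between 6 April and 23 November, so daylight saving is not in effect and Halath Standard Time is at UTC+08:30.
00:17 UTC + 8h30m = 08:47 Halath Standard Time.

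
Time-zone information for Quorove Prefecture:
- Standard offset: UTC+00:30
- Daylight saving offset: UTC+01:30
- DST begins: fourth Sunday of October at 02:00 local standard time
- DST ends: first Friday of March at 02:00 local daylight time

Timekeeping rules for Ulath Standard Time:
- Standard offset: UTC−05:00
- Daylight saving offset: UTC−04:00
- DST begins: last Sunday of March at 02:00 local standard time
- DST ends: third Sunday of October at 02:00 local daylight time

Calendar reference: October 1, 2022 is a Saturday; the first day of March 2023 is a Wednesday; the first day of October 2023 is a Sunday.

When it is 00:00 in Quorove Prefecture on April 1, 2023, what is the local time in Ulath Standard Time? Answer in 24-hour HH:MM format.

1 October 2022 is a Saturday, so the first Sunday is October 2 and the fourth is October 23.
1 March 2023 is a Wednesday, so the first Friday is March 3.
Daylight saving runs 23 October 2022 – 3 March 2023; April 1, 2023 is outside that window, so Quorove Prefecture is on standard time at UTC+00:30.
00:00 Quorove Prefecture − 0h30m = 23:30 UTC (rolling into the previous day, 31 March 2023).
1 March 2023 is a Wednesday, so Sundays fall on 5, 12, 19, 26; the last is March 26.
1 October 2023 is a Sunday, so the first Sunday is October 1 and the third is October 15.
At the standard offset (UTC−05:00), 23:30 UTC − 5h = 18:30 Ulath Standard Time standard time.
Daylight saving runs 26 March – 15 October; the standard-time date in Ulath Standard Time, March 31, 2023, is inside that window, so Ulath Standard Time is at UTC−04:00.
23:30 UTC − 4h = 19:30 Ulath Standard Time.

19:30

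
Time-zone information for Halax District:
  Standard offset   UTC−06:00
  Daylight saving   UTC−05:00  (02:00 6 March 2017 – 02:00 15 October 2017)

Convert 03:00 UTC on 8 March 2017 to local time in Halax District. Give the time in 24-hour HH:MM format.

22:00

At the standard offset (UTC−06:00), 03:00 UTC − 6h = 21:00 Halax District standard time (rolling into the previous day, 7 March 2017).
Daylight saving runs 6 March – 15 October; the standard-time date in Halax District, 7 March 2017, is inside that window, so Halax District is at UTC−05:00.
03:00 UTC − 5h = 22:00 local (rolling into the previous day, 7 March 2017).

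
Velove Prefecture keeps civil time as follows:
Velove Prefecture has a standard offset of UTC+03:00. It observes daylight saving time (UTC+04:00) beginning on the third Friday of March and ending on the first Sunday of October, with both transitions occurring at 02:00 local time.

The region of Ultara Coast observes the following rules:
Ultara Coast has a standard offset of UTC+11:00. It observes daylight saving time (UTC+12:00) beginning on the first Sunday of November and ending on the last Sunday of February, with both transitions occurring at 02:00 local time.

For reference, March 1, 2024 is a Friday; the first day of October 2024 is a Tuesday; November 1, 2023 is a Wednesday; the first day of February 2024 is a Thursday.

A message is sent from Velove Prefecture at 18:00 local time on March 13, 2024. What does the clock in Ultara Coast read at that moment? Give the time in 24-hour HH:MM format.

1 March 2024 is a Friday, so the first Friday is March 1 and the third is March 15.
1 October 2024 is a Tuesday, so the first Sunday is October 6.
March 13, 2024 is outside the daylight-saving period (15 March – 6 October), so Velove Prefecture is on standard time, UTC+03:00.
18:00 Velove Prefecture − 3h = 15:00 UTC.
1 November 2023 is a Wednesday, so the first Sunday is November 5.
1 February 2024 is a Thursday, so Sundays fall on 4, 11, 18, 25; the last is February 25.
At the standard offset (UTC+11:00), 15:00 UTC + 11h = 02:00 Ultara Coast standard time (rolling into the next day, 14 March 2024).
Daylight saving runs 5 November 2023 – 25 February 2024; the standard-time date in Ultara Coast, March 14, 2024, is outside that window, so Ultara Coast is on standard time at UTC+11:00.
15:00 UTC + 11h = 02:00 Ultara Coast (rolling into the next day, 14 March 2024).

02:00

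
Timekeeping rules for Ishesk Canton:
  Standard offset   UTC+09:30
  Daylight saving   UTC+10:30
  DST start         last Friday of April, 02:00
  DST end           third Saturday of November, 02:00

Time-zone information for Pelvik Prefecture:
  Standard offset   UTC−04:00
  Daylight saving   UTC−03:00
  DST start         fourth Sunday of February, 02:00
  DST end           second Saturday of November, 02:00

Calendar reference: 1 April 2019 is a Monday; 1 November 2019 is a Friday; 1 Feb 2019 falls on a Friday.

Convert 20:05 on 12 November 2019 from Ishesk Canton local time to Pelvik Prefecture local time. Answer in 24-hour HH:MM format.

1 April 2019 is a Monday, so Fridays fall on 5, 12, 19, 26; the last is April 26.
1 November 2019 is a Friday, so the first Saturday is November 2 and the third is November 16.
Daylight saving runs 26 April – 16 November; 12 November 2019 is inside that window, so Ishesk Canton is at UTC+10:30.
20:05 Ishesk Canton − 10h30m = 09:35 UTC.
1 February 2019 is a Friday, so the first Sunday is February 3 and the fourth is February 24.
1 November 2019 is a Friday, so the first Saturday is November 2 and the second is November 9.
At the standard offset (UTC−04:00), 09:35 UTC − 4h = 05:35 Pelvik Prefecture standard time.
The standard-time date in Pelvik Prefecture, 12 November 2019, does not fall between 24 February and 9 November, so daylight saving is not in effect and Pelvik Prefecture is at UTC−04:00.
09:35 UTC − 4h = 05:35 Pelvik Prefecture.

05:35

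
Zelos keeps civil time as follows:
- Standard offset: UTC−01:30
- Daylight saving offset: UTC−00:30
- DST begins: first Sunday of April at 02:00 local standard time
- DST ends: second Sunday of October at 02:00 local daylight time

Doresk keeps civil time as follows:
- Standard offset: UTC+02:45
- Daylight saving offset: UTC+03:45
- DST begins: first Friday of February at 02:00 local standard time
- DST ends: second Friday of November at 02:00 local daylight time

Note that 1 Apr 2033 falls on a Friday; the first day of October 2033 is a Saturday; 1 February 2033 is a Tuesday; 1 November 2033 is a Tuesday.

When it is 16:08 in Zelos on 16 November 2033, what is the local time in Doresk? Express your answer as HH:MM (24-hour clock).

1 April 2033 is a Friday, so the first Sunday is April 3.
1 October 2033 is a Saturday, so the first Sunday is October 2 and the second is October 9.
Daylight saving runs 3 April – 9 October; 16 November 2033 is outside that window, so Zelos is on standard time at UTC−01:30.
16:08 Zelos + 1h30m = 17:38 UTC.
1 February 2033 is a Tuesday, so the first Friday is February 4.
1 November 2033 is a Tuesday, so the first Friday is November 4 and the second is November 11.
At the standard offset (UTC+02:45), 17:38 UTC + 2h45m = 20:23 Doresk standard time.
The standard-time date in Doresk, 16 November 2033, is outside the daylight-saving period (4 February – 11 November), so Doresk is on standard time, UTC+02:45.
17:38 UTC + 2h45m = 20:23 Doresk.

20:23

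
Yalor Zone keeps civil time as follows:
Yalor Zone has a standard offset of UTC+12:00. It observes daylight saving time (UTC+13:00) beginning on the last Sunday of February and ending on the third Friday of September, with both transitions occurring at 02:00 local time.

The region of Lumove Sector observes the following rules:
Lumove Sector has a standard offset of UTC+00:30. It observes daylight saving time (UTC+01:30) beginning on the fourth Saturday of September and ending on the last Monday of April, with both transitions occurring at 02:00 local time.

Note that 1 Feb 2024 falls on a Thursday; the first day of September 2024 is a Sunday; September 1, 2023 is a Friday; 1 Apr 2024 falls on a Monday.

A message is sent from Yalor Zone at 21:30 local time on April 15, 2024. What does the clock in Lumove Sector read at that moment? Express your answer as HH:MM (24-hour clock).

10:00

1 February 2024 is a Thursday, so Sundays fall on 4, 11, 18, 25; the last is February 25.
1 September 2024 is a Sunday, so the first Friday is September 6 and the third is September 20.
April 15, 2024 lies within the daylight-saving period (25 February – 20 September), so Yalor Zone is on daylight time, UTC+13:00.
21:30 Yalor Zone − 13h = 08:30 UTC.
1 September 2023 is a Friday, so the first Saturday is September 2 and the fourth is September 23.
1 April 2024 is a Monday, so Mondays fall on 1, 8, 15, 22, 29; the last is April 29.
At the standard offset (UTC+00:30), 08:30 UTC + 0h30m = 09:00 Lumove Sector standard time.
The standard-time date in Lumove Sector, April 15, 2024, lies within the daylight-saving period (23 September 2023 – 29 April 2024), so Lumove Sector is on daylight time, UTC+01:30.
08:30 UTC + 1h30m = 10:00 Lumove Sector.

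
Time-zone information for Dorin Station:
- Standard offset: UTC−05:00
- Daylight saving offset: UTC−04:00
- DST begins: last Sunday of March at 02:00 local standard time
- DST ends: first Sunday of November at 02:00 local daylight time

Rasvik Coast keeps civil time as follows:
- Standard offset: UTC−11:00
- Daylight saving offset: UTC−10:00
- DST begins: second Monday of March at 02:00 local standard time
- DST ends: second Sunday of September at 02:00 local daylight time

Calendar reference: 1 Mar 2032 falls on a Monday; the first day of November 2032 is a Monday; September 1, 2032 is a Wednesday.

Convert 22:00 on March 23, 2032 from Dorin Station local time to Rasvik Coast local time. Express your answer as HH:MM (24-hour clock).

17:00

1 March 2032 is a Monday, so Sundays fall on 7, 14, 21, 28; the last is March 28.
1 November 2032 is a Monday, so the first Sunday is November 7.
Daylight saving runs 28 March – 7 November; March 23, 2032 is outside that window, so Dorin Station is on standard time at UTC−05:00.
22:00 Dorin Station + 5h = 03:00 UTC (rolling into the next day, 24 March 2032).
1 March 2032 is a Monday, so the first Monday is March 1 and the second is March 8.
1 September 2032 is a Wednesday, so the first Sunday is September 5 and the second is September 12.
At the standard offset (UTC−11:00), 03:00 UTC − 11h = 16:00 Rasvik Coast standard time (rolling into the previous day, 23 March 2032).
Daylight saving runs 8 March – 12 September; the standard-time date in Rasvik Coast, March 23, 2032, is inside that window, so Rasvik Coast is at UTC−10:00.
03:00 UTC − 10h = 17:00 Rasvik Coast (rolling into the previous day, 23 March 2032).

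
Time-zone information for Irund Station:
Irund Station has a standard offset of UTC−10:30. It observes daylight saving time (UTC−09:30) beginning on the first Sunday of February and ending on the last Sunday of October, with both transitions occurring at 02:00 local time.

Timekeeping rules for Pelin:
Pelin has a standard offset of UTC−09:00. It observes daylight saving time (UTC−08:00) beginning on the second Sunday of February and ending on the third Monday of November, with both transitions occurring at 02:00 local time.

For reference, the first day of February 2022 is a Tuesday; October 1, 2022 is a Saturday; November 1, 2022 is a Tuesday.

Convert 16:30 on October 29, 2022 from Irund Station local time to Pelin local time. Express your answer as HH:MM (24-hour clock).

18:00

1 February 2022 is a Tuesday, so the first Sunday is February 6.
1 October 2022 is a Saturday, so Sundays fall on 2, 9, 16, 23, 30; the last is October 30.
October 29, 2022 falls between 6 February and 30 October, so daylight saving is in effect and Irund Station is at UTC−09:30.
16:30 Irund Station + 9h30m = 02:00 UTC (rolling into the next day, 30 October 2022).
1 February 2022 is a Tuesday, so the first Sunday is February 6 and the second is February 13.
1 November 2022 is a Tuesday, so the first Monday is November 7 and the third is November 21.
At the standard offset (UTC−09:00), 02:00 UTC − 9h = 17:00 Pelin standard time (rolling into the previous day, 29 October 2022).
The standard-time date in Pelin, October 29, 2022, falls between 13 February and 21 November, so daylight saving is in effect and Pelin is at UTC−08:00.
02:00 UTC − 8h = 18:00 Pelin (rolling into the previous day, 29 October 2022).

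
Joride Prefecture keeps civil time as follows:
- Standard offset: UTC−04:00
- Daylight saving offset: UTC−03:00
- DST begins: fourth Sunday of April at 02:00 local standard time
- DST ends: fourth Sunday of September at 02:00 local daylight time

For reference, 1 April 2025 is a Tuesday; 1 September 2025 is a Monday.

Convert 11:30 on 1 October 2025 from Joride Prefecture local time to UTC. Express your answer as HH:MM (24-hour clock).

1 April 2025 is a Tuesday, so the first Sunday is April 6 and the fourth is April 27.
1 September 2025 is a Monday, so the first Sunday is September 7 and the fourth is September 28.
1 October 2025 is outside the daylight-saving period (27 April – 28 September), so Joride Prefecture is on standard time, UTC−04:00.
11:30 local + 4h = 15:30 UTC.

15:30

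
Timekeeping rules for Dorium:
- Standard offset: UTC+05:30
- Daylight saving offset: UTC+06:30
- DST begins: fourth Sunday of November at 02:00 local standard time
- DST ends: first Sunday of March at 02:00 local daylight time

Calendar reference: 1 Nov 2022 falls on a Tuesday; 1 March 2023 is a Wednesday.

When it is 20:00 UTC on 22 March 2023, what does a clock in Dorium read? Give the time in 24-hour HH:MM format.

1 November 2022 is a Tuesday, so the first Sunday is November 6 and the fourth is November 27.
1 March 2023 is a Wednesday, so the first Sunday is March 5.
At the standard offset (UTC+05:30), 20:00 UTC + 5h30m = 01:30 Dorium standard time (rolling into the next day, 23 March 2023).
Daylight saving runs 27 November 2022 – 5 March 2023; the standard-time date in Dorium, 23 March 2023, is outside that window, so Dorium is on standard time at UTC+05:30.
20:00 UTC + 5h30m = 01:30 local (rolling into the next day, 23 March 2023).

01:30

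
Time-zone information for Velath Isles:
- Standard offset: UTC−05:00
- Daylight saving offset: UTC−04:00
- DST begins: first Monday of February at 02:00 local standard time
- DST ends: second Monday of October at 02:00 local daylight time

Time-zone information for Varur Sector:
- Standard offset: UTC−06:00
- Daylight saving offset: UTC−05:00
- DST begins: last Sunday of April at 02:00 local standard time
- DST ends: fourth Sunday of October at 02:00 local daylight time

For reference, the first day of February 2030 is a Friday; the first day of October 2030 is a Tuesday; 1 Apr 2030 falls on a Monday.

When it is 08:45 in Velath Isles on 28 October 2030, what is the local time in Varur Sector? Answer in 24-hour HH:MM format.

1 February 2030 is a Friday, so the first Monday is February 4.
1 October 2030 is a Tuesday, so the first Monday is October 7 and the second is October 14.
28 October 2030 is outside the daylight-saving period (4 February – 14 October), so Velath Isles is on standard time, UTC−05:00.
08:45 Velath Isles + 5h = 13:45 UTC.
1 April 2030 is a Monday, so Sundays fall on 7, 14, 21, 28; the last is April 28.
1 October 2030 is a Tuesday, so the first Sunday is October 6 and the fourth is October 27.
At the standard offset (UTC−06:00), 13:45 UTC − 6h = 07:45 Varur Sector standard time.
Daylight saving runs 28 April – 27 October; the standard-time date in Varur Sector, 28 October 2030, is outside that window, so Varur Sector is on standard time at UTC−06:00.
13:45 UTC − 6h = 07:45 Varur Sector.

07:45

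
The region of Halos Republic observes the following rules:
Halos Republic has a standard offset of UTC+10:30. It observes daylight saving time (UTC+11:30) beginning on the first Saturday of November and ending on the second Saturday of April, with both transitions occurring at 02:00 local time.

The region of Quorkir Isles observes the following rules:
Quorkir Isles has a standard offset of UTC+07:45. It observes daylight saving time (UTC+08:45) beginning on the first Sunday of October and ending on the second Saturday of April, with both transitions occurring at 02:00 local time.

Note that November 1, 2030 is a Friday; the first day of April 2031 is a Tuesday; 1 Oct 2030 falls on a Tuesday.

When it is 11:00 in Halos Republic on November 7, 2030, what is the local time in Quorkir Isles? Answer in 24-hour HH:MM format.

1 November 2030 is a Friday, so the first Saturday is November 2.
1 April 2031 is a Tuesday, so the first Saturday is April 5 and the second is April 12.
November 7, 2030 falls between 2 November 2030 and 12 April 2031, so daylight saving is in effect and Halos Republic is at UTC+11:30.
11:00 Halos Republic − 11h30m = 23:30 UTC (rolling into the previous day, 6 November 2030).
1 October 2030 is a Tuesday, so the first Sunday is October 6.
1 April 2031 is a Tuesday, so the first Saturday is April 5 and the second is April 12.
At the standard offset (UTC+07:45), 23:30 UTC + 7h45m = 07:15 Quorkir Isles standard time (rolling into the next day, 7 November 2030).
Daylight saving runs 6 October 2030 – 12 April 2031; the standard-time date in Quorkir Isles, November 7, 2030, is inside that window, so Quorkir Isles is at UTC+08:45.
23:30 UTC + 8h45m = 08:15 Quorkir Isles (rolling into the next day, 7 November 2030).

08:15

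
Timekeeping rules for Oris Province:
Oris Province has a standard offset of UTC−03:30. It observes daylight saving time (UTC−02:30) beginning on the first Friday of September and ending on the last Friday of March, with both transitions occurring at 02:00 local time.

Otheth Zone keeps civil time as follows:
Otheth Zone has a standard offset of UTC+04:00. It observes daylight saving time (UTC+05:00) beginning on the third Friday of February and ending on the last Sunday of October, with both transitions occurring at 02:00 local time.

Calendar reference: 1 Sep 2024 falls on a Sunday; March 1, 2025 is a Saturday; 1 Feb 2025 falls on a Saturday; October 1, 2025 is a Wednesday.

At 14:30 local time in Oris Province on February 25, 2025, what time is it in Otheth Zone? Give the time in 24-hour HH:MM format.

1 September 2024 is a Sunday, so the first Friday is September 6.
1 March 2025 is a Saturday, so Fridays fall on 7, 14, 21, 28; the last is March 28.
February 25, 2025 falls between 6 September 2024 and 28 March 2025, so daylight saving is in effect and Oris Province is at UTC−02:30.
14:30 Oris Province + 2h30m = 17:00 UTC.
1 February 2025 is a Saturday, so the first Friday is February 7 and the third is February 21.
1 October 2025 is a Wednesday, so Sundays fall on 5, 12, 19, 26; the last is October 26.
At the standard offset (UTC+04:00), 17:00 UTC + 4h = 21:00 Otheth Zone standard time.
The standard-time date in Otheth Zone, February 25, 2025, lies within the daylight-saving period (21 February – 26 October), so Otheth Zone is on daylight time, UTC+05:00.
17:00 UTC + 5h = 22:00 Otheth Zone.

22:00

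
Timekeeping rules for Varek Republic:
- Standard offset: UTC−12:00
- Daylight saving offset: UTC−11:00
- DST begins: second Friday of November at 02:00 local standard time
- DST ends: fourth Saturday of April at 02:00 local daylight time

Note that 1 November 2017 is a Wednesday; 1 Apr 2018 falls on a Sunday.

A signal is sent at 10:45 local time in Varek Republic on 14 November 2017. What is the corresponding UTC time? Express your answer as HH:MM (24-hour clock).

1 November 2017 is a Wednesday, so the first Friday is November 3 and the second is November 10.
1 April 2018 is a Sunday, so the first Saturday is April 7 and the fourth is April 28.
Daylight saving runs 10 November 2017 – 28 April 2018; 14 November 2017 is inside that window, so Varek Republic is at UTC−11:00.
10:45 local + 11h = 21:45 UTC.

21:45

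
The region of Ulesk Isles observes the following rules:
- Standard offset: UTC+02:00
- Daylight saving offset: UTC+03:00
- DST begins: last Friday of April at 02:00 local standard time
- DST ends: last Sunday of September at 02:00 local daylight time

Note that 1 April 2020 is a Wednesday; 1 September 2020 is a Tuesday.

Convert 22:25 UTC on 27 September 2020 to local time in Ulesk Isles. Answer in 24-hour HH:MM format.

00:25

1 April 2020 is a Wednesday, so Fridays fall on 3, 10, 17, 24; the last is April 24.
1 September 2020 is a Tuesday, so Sundays fall on 6, 13, 20, 27; the last is September 27.
At the standard offset (UTC+02:00), 22:25 UTC + 2h = 00:25 Ulesk Isles standard time (rolling into the next day, 28 September 2020).
The standard-time date in Ulesk Isles, 28 September 2020, is outside the daylight-saving period (24 April – 27 September), so Ulesk Isles is on standard time, UTC+02:00.
22:25 UTC + 2h = 00:25 local (rolling into the next day, 28 September 2020).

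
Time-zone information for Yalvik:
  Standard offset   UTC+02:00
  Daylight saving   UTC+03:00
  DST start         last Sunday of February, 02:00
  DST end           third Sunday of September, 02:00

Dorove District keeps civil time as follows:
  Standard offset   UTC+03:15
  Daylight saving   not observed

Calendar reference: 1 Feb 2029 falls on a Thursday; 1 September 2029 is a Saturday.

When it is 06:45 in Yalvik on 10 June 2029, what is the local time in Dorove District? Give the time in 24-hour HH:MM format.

1 February 2029 is a Thursday, so Sundays fall on 4, 11, 18, 25; the last is February 25.
1 September 2029 is a Saturday, so the first Sunday is September 2 and the third is September 16.
10 June 2029 lies within the daylight-saving period (25 February – 16 September), so Yalvik is on daylight time, UTC+03:00.
06:45 Yalvik − 3h = 03:45 UTC.
Dorove District stays on UTC+03:15 all year.
03:45 UTC + 3h15m = 07:00 Dorove District.

07:00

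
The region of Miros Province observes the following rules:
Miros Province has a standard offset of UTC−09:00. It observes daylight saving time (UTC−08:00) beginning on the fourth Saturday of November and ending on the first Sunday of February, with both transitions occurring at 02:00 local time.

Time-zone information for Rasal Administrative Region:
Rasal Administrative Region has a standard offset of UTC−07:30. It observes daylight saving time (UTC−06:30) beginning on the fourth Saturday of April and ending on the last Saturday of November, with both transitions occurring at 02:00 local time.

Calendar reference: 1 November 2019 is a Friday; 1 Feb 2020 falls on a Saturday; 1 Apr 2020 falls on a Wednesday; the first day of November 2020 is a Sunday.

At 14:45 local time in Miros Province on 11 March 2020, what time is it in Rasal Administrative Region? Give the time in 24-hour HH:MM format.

16:15

1 November 2019 is a Friday, so the first Saturday is November 2 and the fourth is November 23.
1 February 2020 is a Saturday, so the first Sunday is February 2.
11 March 2020 is outside the daylight-saving period (23 November 2019 – 2 February 2020), so Miros Province is on standard time, UTC−09:00.
14:45 Miros Province + 9h = 23:45 UTC.
1 April 2020 is a Wednesday, so the first Saturday is April 4 and the fourth is April 25.
1 November 2020 is a Sunday, so Saturdays fall on 7, 14, 21, 28; the last is November 28.
At the standard offset (UTC−07:30), 23:45 UTC − 7h30m = 16:15 Rasal Administrative Region standard time.
The standard-time date in Rasal Administrative Region, 11 March 2020, is outside the daylight-saving period (25 April – 28 November), so Rasal Administrative Region is on standard time, UTC−07:30.
23:45 UTC − 7h30m = 16:15 Rasal Administrative Region.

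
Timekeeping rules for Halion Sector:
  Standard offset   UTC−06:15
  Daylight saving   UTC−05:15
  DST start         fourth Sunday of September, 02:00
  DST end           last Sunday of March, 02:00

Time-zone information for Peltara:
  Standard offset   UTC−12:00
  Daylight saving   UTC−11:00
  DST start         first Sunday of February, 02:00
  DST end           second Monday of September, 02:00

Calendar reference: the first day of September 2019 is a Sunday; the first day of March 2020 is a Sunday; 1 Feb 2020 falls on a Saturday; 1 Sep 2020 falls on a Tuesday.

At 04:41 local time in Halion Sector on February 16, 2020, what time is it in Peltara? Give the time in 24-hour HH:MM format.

22:56

1 September 2019 is a Sunday, so the first Sunday is September 1 and the fourth is September 22.
1 March 2020 is a Sunday, so Sundays fall on 1, 8, 15, 22, 29; the last is March 29.
February 16, 2020 falls between 22 September 2019 and 29 March 2020, so daylight saving is in effect and Halion Sector is at UTC−05:15.
04:41 Halion Sector + 5h15m = 09:56 UTC.
1 February 2020 is a Saturday, so the first Sunday is February 2.
1 September 2020 is a Tuesday, so the first Monday is September 7 and the second is September 14.
At the standard offset (UTC−12:00), 09:56 UTC − 12h = 21:56 Peltara standard time (rolling into the previous day, 15 February 2020).
The standard-time date in Peltara, February 15, 2020, falls between 2 February and 14 September, so daylight saving is in effect and Peltara is at UTC−11:00.
09:56 UTC − 11h = 22:56 Peltara (rolling into the previous day, 15 February 2020).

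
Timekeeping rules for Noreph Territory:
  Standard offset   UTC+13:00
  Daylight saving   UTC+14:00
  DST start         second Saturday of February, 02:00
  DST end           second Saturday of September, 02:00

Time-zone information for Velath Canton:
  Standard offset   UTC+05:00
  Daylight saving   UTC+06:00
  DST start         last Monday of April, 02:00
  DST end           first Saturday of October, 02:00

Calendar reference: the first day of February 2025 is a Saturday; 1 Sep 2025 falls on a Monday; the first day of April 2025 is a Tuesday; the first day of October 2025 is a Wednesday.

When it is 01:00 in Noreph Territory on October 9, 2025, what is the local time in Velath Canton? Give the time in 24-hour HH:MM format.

17:00

1 February 2025 is a Saturday, so the first Saturday is February 1 and the second is February 8.
1 September 2025 is a Monday, so the first Saturday is September 6 and the second is September 13.
Daylight saving runs 8 February – 13 September; October 9, 2025 is outside that window, so Noreph Territory is on standard time at UTC+13:00.
01:00 Noreph Territory − 13h = 12:00 UTC (rolling into the previous day, 8 October 2025).
1 April 2025 is a Tuesday, so Mondays fall on 7, 14, 21, 28; the last is April 28.
1 October 2025 is a Wednesday, so the first Saturday is October 4.
At the standard offset (UTC+05:00), 12:00 UTC + 5h = 17:00 Velath Canton standard time.
Daylight saving runs 28 April – 4 October; the standard-time date in Velath Canton, October 8, 2025, is outside that window, so Velath Canton is on standard time at UTC+05:00.
12:00 UTC + 5h = 17:00 Velath Canton.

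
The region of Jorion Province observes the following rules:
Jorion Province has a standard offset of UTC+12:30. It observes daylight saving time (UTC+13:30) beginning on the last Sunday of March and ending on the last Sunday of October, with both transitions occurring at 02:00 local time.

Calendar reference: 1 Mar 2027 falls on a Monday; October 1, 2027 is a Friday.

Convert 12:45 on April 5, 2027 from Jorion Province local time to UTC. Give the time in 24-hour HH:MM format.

23:15

1 March 2027 is a Monday, so Sundays fall on 7, 14, 21, 28; the last is March 28.
1 October 2027 is a Friday, so Sundays fall on 3, 10, 17, 24, 31; the last is October 31.
Daylight saving runs 28 March – 31 October; April 5, 2027 is inside that window, so Jorion Province is at UTC+13:30.
12:45 local − 13h30m = 23:15 UTC (rolling into the previous day, 4 April 2027).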